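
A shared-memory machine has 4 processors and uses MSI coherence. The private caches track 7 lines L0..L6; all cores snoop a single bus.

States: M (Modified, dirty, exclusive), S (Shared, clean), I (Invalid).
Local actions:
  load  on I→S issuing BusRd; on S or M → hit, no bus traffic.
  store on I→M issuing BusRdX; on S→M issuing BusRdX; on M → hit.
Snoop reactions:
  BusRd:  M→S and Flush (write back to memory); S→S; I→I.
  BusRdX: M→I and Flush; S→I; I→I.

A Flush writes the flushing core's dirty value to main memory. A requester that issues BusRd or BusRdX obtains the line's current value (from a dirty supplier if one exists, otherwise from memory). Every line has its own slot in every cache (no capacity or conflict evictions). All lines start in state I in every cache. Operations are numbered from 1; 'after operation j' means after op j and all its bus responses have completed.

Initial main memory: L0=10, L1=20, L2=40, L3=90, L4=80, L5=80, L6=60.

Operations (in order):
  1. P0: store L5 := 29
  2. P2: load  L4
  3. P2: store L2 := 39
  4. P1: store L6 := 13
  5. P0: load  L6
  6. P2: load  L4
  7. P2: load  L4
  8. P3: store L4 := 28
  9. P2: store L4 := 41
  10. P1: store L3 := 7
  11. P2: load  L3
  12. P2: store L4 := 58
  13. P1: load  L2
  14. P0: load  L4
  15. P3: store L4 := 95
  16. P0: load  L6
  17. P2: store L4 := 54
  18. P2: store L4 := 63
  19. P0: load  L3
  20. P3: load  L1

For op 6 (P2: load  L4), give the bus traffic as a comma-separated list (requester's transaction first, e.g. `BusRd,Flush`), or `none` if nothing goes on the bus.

1. P0: store L5 := 29  bus=[BusRdX]  L5: P0=M P1=I P2=I P3=I  mem[L5]=80
2. P2: load  L4  bus=[BusRd]  L4: P0=I P1=I P2=S P3=I  mem[L4]=80
3. P2: store L2 := 39  bus=[BusRdX]  L2: P0=I P1=I P2=M P3=I  mem[L2]=40
4. P1: store L6 := 13  bus=[BusRdX]  L6: P0=I P1=M P2=I P3=I  mem[L6]=60
5. P0: load  L6  bus=[BusRd,Flush]  L6: P0=S P1=S P2=I P3=I  mem[L6]=13
6. P2: load  L4  bus=[-]  L4: P0=I P1=I P2=S P3=I  mem[L4]=80
7. P2: load  L4  bus=[-]  L4: P0=I P1=I P2=S P3=I  mem[L4]=80
8. P3: store L4 := 28  bus=[BusRdX]  L4: P0=I P1=I P2=I P3=M  mem[L4]=80
9. P2: store L4 := 41  bus=[BusRdX,Flush]  L4: P0=I P1=I P2=M P3=I  mem[L4]=28
10. P1: store L3 := 7  bus=[BusRdX]  L3: P0=I P1=M P2=I P3=I  mem[L3]=90
11. P2: load  L3  bus=[BusRd,Flush]  L3: P0=I P1=S P2=S P3=I  mem[L3]=7
12. P2: store L4 := 58  bus=[-]  L4: P0=I P1=I P2=M P3=I  mem[L4]=28
13. P1: load  L2  bus=[BusRd,Flush]  L2: P0=I P1=S P2=S P3=I  mem[L2]=39
14. P0: load  L4  bus=[BusRd,Flush]  L4: P0=S P1=I P2=S P3=I  mem[L4]=58
15. P3: store L4 := 95  bus=[BusRdX]  L4: P0=I P1=I P2=I P3=M  mem[L4]=58
16. P0: load  L6  bus=[-]  L6: P0=S P1=S P2=I P3=I  mem[L6]=13
17. P2: store L4 := 54  bus=[BusRdX,Flush]  L4: P0=I P1=I P2=M P3=I  mem[L4]=95
18. P2: store L4 := 63  bus=[-]  L4: P0=I P1=I P2=M P3=I  mem[L4]=95
19. P0: load  L3  bus=[BusRd]  L3: P0=S P1=S P2=S P3=I  mem[L3]=7
20. P3: load  L1  bus=[BusRd]  L1: P0=I P1=I P2=I P3=S  mem[L1]=20

bus = none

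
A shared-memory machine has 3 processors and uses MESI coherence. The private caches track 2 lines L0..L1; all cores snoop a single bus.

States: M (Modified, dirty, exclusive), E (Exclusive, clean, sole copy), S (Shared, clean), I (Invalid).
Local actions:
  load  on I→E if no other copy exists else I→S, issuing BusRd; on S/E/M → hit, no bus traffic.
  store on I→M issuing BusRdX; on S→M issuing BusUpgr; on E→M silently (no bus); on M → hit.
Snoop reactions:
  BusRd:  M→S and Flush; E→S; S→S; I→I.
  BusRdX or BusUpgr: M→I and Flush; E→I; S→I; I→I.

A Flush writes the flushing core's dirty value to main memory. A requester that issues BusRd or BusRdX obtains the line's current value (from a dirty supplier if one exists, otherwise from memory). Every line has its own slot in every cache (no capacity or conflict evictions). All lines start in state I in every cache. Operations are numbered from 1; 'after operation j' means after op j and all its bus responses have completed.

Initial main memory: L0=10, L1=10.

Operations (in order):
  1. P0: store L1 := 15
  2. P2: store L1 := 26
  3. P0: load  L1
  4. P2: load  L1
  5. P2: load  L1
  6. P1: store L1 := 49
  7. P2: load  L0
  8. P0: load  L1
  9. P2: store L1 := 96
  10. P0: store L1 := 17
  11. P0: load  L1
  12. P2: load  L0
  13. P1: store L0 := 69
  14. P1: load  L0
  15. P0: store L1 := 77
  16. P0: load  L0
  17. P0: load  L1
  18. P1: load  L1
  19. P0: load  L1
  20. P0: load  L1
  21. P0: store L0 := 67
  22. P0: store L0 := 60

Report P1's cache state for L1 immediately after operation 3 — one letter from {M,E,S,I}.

step 1: P0: store L1 := 15  ⟶  MII  (L1)  txn=BusRdX  M[L1]=10
step 2: P2: store L1 := 26  ⟶  IIM  (L1)  txn=BusRdX+Flush  M[L1]=15
step 3: P0: load  L1  ⟶  SIS  (L1)  txn=BusRd+Flush  M[L1]=26
step 4: P2: load  L1  ⟶  SIS  (L1)  txn=∅  M[L1]=26
step 5: P2: load  L1  ⟶  SIS  (L1)  txn=∅  M[L1]=26
step 6: P1: store L1 := 49  ⟶  IMI  (L1)  txn=BusRdX  M[L1]=26
step 7: P2: load  L0  ⟶  IIE  (L0)  txn=BusRd  M[L0]=10
step 8: P0: load  L1  ⟶  SSI  (L1)  txn=BusRd+Flush  M[L1]=49
step 9: P2: store L1 := 96  ⟶  IIM  (L1)  txn=BusRdX  M[L1]=49
step 10: P0: store L1 := 17  ⟶  MII  (L1)  txn=BusRdX+Flush  M[L1]=96
step 11: P0: load  L1  ⟶  MII  (L1)  txn=∅  M[L1]=96
step 12: P2: load  L0  ⟶  IIE  (L0)  txn=∅  M[L0]=10
step 13: P1: store L0 := 69  ⟶  IMI  (L0)  txn=BusRdX  M[L0]=10
step 14: P1: load  L0  ⟶  IMI  (L0)  txn=∅  M[L0]=10
step 15: P0: store L1 := 77  ⟶  MII  (L1)  txn=∅  M[L1]=96
step 16: P0: load  L0  ⟶  SSI  (L0)  txn=BusRd+Flush  M[L0]=69
step 17: P0: load  L1  ⟶  MII  (L1)  txn=∅  M[L1]=96
step 18: P1: load  L1  ⟶  SSI  (L1)  txn=BusRd+Flush  M[L1]=77
step 19: P0: load  L1  ⟶  SSI  (L1)  txn=∅  M[L1]=77
step 20: P0: load  L1  ⟶  SSI  (L1)  txn=∅  M[L1]=77
step 21: P0: store L0 := 67  ⟶  MII  (L0)  txn=BusUpgr  M[L0]=69
step 22: P0: store L0 := 60  ⟶  MII  (L0)  txn=∅  M[L0]=69

state = I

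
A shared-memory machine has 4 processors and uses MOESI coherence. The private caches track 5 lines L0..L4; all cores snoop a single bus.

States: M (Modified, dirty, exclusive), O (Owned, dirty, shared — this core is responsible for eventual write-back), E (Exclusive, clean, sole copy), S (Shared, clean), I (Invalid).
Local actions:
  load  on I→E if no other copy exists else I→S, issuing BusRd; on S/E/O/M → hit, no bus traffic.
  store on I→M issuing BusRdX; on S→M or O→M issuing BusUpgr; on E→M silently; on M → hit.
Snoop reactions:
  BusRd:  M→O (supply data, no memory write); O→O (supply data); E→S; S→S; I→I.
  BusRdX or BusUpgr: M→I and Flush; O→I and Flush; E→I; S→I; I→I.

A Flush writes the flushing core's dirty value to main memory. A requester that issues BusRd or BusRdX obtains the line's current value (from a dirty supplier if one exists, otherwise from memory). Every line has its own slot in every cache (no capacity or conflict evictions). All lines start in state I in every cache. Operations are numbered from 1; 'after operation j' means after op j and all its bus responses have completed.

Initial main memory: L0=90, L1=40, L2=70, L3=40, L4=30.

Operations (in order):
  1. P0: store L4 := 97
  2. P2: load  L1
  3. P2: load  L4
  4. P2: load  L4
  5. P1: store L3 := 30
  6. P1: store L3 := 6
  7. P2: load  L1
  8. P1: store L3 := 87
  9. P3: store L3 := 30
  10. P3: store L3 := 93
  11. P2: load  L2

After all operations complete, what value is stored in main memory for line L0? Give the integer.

memory[L0] = 90

1. P0: store L4 := 97  bus=[BusRdX]  L4: P0=M P1=I P2=I P3=I  mem[L4]=30
2. P2: load  L1  bus=[BusRd]  L1: P0=I P1=I P2=E P3=I  mem[L1]=40
3. P2: load  L4  bus=[BusRd]  L4: P0=O P1=I P2=S P3=I  mem[L4]=30
4. P2: load  L4  bus=[-]  L4: P0=O P1=I P2=S P3=I  mem[L4]=30
5. P1: store L3 := 30  bus=[BusRdX]  L3: P0=I P1=M P2=I P3=I  mem[L3]=40
6. P1: store L3 := 6  bus=[-]  L3: P0=I P1=M P2=I P3=I  mem[L3]=40
7. P2: load  L1  bus=[-]  L1: P0=I P1=I P2=E P3=I  mem[L1]=40
8. P1: store L3 := 87  bus=[-]  L3: P0=I P1=M P2=I P3=I  mem[L3]=40
9. P3: store L3 := 30  bus=[BusRdX,Flush]  L3: P0=I P1=I P2=I P3=M  mem[L3]=87
10. P3: store L3 := 93  bus=[-]  L3: P0=I P1=I P2=I P3=M  mem[L3]=87
11. P2: load  L2  bus=[BusRd]  L2: P0=I P1=I P2=E P3=I  mem[L2]=70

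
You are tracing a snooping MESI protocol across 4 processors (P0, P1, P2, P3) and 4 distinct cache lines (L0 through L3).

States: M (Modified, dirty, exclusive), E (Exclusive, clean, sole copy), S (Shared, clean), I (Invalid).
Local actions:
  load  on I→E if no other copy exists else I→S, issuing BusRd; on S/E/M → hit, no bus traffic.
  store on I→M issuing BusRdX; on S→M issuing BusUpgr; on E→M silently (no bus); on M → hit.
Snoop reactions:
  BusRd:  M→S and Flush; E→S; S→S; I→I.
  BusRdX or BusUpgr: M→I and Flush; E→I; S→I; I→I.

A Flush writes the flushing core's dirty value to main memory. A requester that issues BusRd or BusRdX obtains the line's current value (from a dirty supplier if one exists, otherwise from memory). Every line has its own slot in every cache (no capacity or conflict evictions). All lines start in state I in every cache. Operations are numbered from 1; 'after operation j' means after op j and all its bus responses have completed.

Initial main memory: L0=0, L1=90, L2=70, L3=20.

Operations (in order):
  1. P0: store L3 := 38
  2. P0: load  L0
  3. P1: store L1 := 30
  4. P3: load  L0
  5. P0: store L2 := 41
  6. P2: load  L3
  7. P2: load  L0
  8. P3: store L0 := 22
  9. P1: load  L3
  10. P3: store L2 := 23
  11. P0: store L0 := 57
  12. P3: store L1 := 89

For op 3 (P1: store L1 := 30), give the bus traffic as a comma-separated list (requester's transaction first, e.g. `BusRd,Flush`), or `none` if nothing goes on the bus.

[1] P0: store L3 := 38 | P0:M(38), P1:I, P2:I, P3:I | bus: BusRdX
[2] P0: load  L0 | P0:E(0), P1:I, P2:I, P3:I | bus: BusRd
[3] P1: store L1 := 30 | P0:I, P1:M(30), P2:I, P3:I | bus: BusRdX
[4] P3: load  L0 | P0:S(0), P1:I, P2:I, P3:S(0) | bus: BusRd
[5] P0: store L2 := 41 | P0:M(41), P1:I, P2:I, P3:I | bus: BusRdX
[6] P2: load  L3 | P0:S(38), P1:I, P2:S(38), P3:I | bus: BusRd,Flush
[7] P2: load  L0 | P0:S(0), P1:I, P2:S(0), P3:S(0) | bus: BusRd
[8] P3: store L0 := 22 | P0:I, P1:I, P2:I, P3:M(22) | bus: BusUpgr
[9] P1: load  L3 | P0:S(38), P1:S(38), P2:S(38), P3:I | bus: BusRd
[10] P3: store L2 := 23 | P0:I, P1:I, P2:I, P3:M(23) | bus: BusRdX,Flush
[11] P0: store L0 := 57 | P0:M(57), P1:I, P2:I, P3:I | bus: BusRdX,Flush
[12] P3: store L1 := 89 | P0:I, P1:I, P2:I, P3:M(89) | bus: BusRdX,Flush

bus = BusRdX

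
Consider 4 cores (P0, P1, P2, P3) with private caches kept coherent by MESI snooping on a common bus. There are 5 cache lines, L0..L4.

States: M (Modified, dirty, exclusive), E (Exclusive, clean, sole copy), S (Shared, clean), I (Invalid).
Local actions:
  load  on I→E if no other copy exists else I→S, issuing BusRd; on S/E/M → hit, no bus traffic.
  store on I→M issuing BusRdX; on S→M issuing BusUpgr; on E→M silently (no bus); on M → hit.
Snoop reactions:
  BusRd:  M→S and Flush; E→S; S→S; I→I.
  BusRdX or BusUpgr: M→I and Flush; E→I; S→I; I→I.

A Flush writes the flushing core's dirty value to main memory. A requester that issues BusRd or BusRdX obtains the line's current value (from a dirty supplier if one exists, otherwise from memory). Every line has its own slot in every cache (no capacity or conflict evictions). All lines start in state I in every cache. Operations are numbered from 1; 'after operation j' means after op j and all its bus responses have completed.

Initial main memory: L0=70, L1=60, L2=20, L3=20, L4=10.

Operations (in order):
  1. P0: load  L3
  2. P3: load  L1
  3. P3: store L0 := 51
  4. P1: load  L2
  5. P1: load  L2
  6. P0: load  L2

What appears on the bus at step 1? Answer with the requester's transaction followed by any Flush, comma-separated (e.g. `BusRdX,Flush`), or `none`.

1. P0: load  L3  bus=[BusRd]  L3: P0=E P1=I P2=I P3=I  mem[L3]=20
2. P3: load  L1  bus=[BusRd]  L1: P0=I P1=I P2=I P3=E  mem[L1]=60
3. P3: store L0 := 51  bus=[BusRdX]  L0: P0=I P1=I P2=I P3=M  mem[L0]=70
4. P1: load  L2  bus=[BusRd]  L2: P0=I P1=E P2=I P3=I  mem[L2]=20
5. P1: load  L2  bus=[-]  L2: P0=I P1=E P2=I P3=I  mem[L2]=20
6. P0: load  L2  bus=[BusRd]  L2: P0=S P1=S P2=I P3=I  mem[L2]=20

bus = BusRd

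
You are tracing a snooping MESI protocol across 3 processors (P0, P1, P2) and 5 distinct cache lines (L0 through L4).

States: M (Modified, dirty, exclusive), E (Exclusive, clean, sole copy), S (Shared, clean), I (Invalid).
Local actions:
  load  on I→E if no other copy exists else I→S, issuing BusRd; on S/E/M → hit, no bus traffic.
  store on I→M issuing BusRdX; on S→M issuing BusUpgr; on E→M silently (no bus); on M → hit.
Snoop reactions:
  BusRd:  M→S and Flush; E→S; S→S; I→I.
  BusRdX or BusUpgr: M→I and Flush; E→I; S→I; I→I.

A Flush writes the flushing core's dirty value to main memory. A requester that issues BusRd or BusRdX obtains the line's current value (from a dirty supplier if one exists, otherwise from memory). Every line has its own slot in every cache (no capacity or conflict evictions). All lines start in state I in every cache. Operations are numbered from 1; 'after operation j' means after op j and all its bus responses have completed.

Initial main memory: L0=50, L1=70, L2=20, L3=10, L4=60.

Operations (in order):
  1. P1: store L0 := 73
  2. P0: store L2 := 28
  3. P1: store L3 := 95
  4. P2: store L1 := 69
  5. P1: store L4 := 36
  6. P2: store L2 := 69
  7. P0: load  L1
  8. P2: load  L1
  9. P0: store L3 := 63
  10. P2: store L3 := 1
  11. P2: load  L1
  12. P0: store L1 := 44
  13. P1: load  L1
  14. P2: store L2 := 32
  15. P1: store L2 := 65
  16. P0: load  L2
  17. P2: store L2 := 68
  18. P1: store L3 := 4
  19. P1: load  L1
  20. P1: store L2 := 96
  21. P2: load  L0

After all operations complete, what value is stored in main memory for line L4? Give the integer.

memory[L4] = 60

  op1 P1: store L0 := 73 → I/M/I on L0; bus BusRdX; mem=50
  op2 P0: store L2 := 28 → M/I/I on L2; bus BusRdX; mem=20
  op3 P1: store L3 := 95 → I/M/I on L3; bus BusRdX; mem=10
  op4 P2: store L1 := 69 → I/I/M on L1; bus BusRdX; mem=70
  op5 P1: store L4 := 36 → I/M/I on L4; bus BusRdX; mem=60
  op6 P2: store L2 := 69 → I/I/M on L2; bus BusRdX Flush; mem=28
  op7 P0: load  L1 → S/I/S on L1; bus BusRd Flush; mem=69
  op8 P2: load  L1 → S/I/S on L1; bus (none); mem=69
  op9 P0: store L3 := 63 → M/I/I on L3; bus BusRdX Flush; mem=95
  op10 P2: store L3 := 1 → I/I/M on L3; bus BusRdX Flush; mem=63
  op11 P2: load  L1 → S/I/S on L1; bus (none); mem=69
  op12 P0: store L1 := 44 → M/I/I on L1; bus BusUpgr; mem=69
  op13 P1: load  L1 → S/S/I on L1; bus BusRd Flush; mem=44
  op14 P2: store L2 := 32 → I/I/M on L2; bus (none); mem=28
  op15 P1: store L2 := 65 → I/M/I on L2; bus BusRdX Flush; mem=32
  op16 P0: load  L2 → S/S/I on L2; bus BusRd Flush; mem=65
  op17 P2: store L2 := 68 → I/I/M on L2; bus BusRdX; mem=65
  op18 P1: store L3 := 4 → I/M/I on L3; bus BusRdX Flush; mem=1
  op19 P1: load  L1 → S/S/I on L1; bus (none); mem=44
  op20 P1: store L2 := 96 → I/M/I on L2; bus BusRdX Flush; mem=68
  op21 P2: load  L0 → I/S/S on L0; bus BusRd Flush; mem=73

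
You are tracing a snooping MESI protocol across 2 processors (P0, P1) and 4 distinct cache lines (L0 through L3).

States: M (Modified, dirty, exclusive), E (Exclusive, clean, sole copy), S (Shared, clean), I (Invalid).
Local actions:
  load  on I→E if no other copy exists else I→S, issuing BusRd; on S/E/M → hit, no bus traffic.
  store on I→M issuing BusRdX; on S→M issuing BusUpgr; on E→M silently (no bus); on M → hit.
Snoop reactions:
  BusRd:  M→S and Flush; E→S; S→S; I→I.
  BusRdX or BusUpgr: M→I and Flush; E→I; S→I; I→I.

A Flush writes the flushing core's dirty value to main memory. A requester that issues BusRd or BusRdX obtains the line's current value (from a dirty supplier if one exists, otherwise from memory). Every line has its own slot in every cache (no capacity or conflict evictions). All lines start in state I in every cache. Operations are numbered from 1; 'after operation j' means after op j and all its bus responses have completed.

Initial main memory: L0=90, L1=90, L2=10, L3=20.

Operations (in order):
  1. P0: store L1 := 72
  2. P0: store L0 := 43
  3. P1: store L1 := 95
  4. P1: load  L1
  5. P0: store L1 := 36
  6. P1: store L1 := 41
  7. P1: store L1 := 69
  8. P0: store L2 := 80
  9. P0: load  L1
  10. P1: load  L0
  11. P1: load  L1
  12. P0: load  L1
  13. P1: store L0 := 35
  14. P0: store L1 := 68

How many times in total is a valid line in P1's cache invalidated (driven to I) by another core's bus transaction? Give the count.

[1] P0: store L1 := 72 | P0:M(72), P1:I | bus: BusRdX
[2] P0: store L0 := 43 | P0:M(43), P1:I | bus: BusRdX
[3] P1: store L1 := 95 | P0:I, P1:M(95) | bus: BusRdX,Flush
[4] P1: load  L1 | P0:I, P1:M(95) | bus: none
[5] P0: store L1 := 36 | P0:M(36), P1:I | bus: BusRdX,Flush
[6] P1: store L1 := 41 | P0:I, P1:M(41) | bus: BusRdX,Flush
[7] P1: store L1 := 69 | P0:I, P1:M(69) | bus: none
[8] P0: store L2 := 80 | P0:M(80), P1:I | bus: BusRdX
[9] P0: load  L1 | P0:S(69), P1:S(69) | bus: BusRd,Flush
[10] P1: load  L0 | P0:S(43), P1:S(43) | bus: BusRd,Flush
[11] P1: load  L1 | P0:S(69), P1:S(69) | bus: none
[12] P0: load  L1 | P0:S(69), P1:S(69) | bus: none
[13] P1: store L0 := 35 | P0:I, P1:M(35) | bus: BusUpgr
[14] P0: store L1 := 68 | P0:M(68), P1:I | bus: BusUpgr

invalidations = 2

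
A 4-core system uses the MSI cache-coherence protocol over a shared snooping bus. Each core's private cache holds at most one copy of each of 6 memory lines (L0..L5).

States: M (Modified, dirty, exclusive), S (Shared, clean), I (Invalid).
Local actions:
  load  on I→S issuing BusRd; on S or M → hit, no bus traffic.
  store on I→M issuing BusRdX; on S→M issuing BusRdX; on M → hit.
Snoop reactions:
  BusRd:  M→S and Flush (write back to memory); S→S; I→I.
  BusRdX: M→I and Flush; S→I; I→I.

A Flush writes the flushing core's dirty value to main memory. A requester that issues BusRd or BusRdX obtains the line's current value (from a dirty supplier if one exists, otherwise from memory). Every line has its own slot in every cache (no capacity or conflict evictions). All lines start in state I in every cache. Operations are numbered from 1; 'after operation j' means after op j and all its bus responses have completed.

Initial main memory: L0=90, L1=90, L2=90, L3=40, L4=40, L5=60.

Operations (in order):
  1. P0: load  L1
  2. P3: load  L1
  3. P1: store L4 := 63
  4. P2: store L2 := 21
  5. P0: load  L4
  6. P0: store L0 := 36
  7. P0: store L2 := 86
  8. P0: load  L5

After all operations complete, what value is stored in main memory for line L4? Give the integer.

step 1: P0: load  L1  ⟶  SIII  (L1)  txn=BusRd  M[L1]=90
step 2: P3: load  L1  ⟶  SIIS  (L1)  txn=BusRd  M[L1]=90
step 3: P1: store L4 := 63  ⟶  IMII  (L4)  txn=BusRdX  M[L4]=40
step 4: P2: store L2 := 21  ⟶  IIMI  (L2)  txn=BusRdX  M[L2]=90
step 5: P0: load  L4  ⟶  SSII  (L4)  txn=BusRd+Flush  M[L4]=63
step 6: P0: store L0 := 36  ⟶  MIII  (L0)  txn=BusRdX  M[L0]=90
step 7: P0: store L2 := 86  ⟶  MIII  (L2)  txn=BusRdX+Flush  M[L2]=21
step 8: P0: load  L5  ⟶  SIII  (L5)  txn=BusRd  M[L5]=60

memory[L4] = 63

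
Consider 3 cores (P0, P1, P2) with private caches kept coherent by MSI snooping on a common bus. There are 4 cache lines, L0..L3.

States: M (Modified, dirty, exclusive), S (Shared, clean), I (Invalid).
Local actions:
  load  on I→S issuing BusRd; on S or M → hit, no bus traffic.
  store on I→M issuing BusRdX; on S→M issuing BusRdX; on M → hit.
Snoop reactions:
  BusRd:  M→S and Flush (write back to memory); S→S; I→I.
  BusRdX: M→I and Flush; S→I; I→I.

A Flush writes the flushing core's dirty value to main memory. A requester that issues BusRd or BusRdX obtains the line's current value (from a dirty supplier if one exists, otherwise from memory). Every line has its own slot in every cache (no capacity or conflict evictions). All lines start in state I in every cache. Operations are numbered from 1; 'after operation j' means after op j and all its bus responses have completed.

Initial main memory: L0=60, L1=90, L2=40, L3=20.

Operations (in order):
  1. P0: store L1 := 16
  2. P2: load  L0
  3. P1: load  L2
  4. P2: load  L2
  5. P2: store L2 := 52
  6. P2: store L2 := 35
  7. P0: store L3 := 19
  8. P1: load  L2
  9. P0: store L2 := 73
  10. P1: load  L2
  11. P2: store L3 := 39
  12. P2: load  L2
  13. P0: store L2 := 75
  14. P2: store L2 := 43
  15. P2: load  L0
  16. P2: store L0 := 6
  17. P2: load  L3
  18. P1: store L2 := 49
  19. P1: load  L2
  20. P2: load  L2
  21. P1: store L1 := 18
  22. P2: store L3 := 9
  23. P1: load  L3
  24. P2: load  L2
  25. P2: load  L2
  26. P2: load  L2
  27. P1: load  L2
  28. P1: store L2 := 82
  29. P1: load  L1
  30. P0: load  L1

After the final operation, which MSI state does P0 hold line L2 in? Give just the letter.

state = I

1. P0: store L1 := 16  bus=[BusRdX]  L1: P0=M P1=I P2=I  mem[L1]=90
2. P2: load  L0  bus=[BusRd]  L0: P0=I P1=I P2=S  mem[L0]=60
3. P1: load  L2  bus=[BusRd]  L2: P0=I P1=S P2=I  mem[L2]=40
4. P2: load  L2  bus=[BusRd]  L2: P0=I P1=S P2=S  mem[L2]=40
5. P2: store L2 := 52  bus=[BusRdX]  L2: P0=I P1=I P2=M  mem[L2]=40
6. P2: store L2 := 35  bus=[-]  L2: P0=I P1=I P2=M  mem[L2]=40
7. P0: store L3 := 19  bus=[BusRdX]  L3: P0=M P1=I P2=I  mem[L3]=20
8. P1: load  L2  bus=[BusRd,Flush]  L2: P0=I P1=S P2=S  mem[L2]=35
9. P0: store L2 := 73  bus=[BusRdX]  L2: P0=M P1=I P2=I  mem[L2]=35
10. P1: load  L2  bus=[BusRd,Flush]  L2: P0=S P1=S P2=I  mem[L2]=73
11. P2: store L3 := 39  bus=[BusRdX,Flush]  L3: P0=I P1=I P2=M  mem[L3]=19
12. P2: load  L2  bus=[BusRd]  L2: P0=S P1=S P2=S  mem[L2]=73
13. P0: store L2 := 75  bus=[BusRdX]  L2: P0=M P1=I P2=I  mem[L2]=73
14. P2: store L2 := 43  bus=[BusRdX,Flush]  L2: P0=I P1=I P2=M  mem[L2]=75
15. P2: load  L0  bus=[-]  L0: P0=I P1=I P2=S  mem[L0]=60
16. P2: store L0 := 6  bus=[BusRdX]  L0: P0=I P1=I P2=M  mem[L0]=60
17. P2: load  L3  bus=[-]  L3: P0=I P1=I P2=M  mem[L3]=19
18. P1: store L2 := 49  bus=[BusRdX,Flush]  L2: P0=I P1=M P2=I  mem[L2]=43
19. P1: load  L2  bus=[-]  L2: P0=I P1=M P2=I  mem[L2]=43
20. P2: load  L2  bus=[BusRd,Flush]  L2: P0=I P1=S P2=S  mem[L2]=49
21. P1: store L1 := 18  bus=[BusRdX,Flush]  L1: P0=I P1=M P2=I  mem[L1]=16
22. P2: store L3 := 9  bus=[-]  L3: P0=I P1=I P2=M  mem[L3]=19
23. P1: load  L3  bus=[BusRd,Flush]  L3: P0=I P1=S P2=S  mem[L3]=9
24. P2: load  L2  bus=[-]  L2: P0=I P1=S P2=S  mem[L2]=49
25. P2: load  L2  bus=[-]  L2: P0=I P1=S P2=S  mem[L2]=49
26. P2: load  L2  bus=[-]  L2: P0=I P1=S P2=S  mem[L2]=49
27. P1: load  L2  bus=[-]  L2: P0=I P1=S P2=S  mem[L2]=49
28. P1: store L2 := 82  bus=[BusRdX]  L2: P0=I P1=M P2=I  mem[L2]=49
29. P1: load  L1  bus=[-]  L1: P0=I P1=M P2=I  mem[L1]=16
30. P0: load  L1  bus=[BusRd,Flush]  L1: P0=S P1=S P2=I  mem[L1]=18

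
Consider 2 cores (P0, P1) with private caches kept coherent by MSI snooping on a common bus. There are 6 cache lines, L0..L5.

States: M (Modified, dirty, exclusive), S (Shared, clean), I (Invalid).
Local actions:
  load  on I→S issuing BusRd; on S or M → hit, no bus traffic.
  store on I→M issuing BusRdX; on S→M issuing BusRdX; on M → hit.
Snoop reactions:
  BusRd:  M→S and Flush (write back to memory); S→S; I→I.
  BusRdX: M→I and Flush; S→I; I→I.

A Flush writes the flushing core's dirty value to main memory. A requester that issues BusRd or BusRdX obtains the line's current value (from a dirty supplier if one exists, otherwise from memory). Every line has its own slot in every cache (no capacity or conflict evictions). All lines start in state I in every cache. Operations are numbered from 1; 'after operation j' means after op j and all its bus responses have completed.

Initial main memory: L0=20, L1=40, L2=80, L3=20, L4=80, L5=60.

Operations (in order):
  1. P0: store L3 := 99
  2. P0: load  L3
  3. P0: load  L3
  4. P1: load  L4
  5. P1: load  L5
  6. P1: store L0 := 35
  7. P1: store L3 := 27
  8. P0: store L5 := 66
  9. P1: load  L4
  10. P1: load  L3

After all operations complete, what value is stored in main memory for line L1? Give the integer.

memory[L1] = 40

1. P0: store L3 := 99  bus=[BusRdX]  L3: P0=M P1=I  mem[L3]=20
2. P0: load  L3  bus=[-]  L3: P0=M P1=I  mem[L3]=20
3. P0: load  L3  bus=[-]  L3: P0=M P1=I  mem[L3]=20
4. P1: load  L4  bus=[BusRd]  L4: P0=I P1=S  mem[L4]=80
5. P1: load  L5  bus=[BusRd]  L5: P0=I P1=S  mem[L5]=60
6. P1: store L0 := 35  bus=[BusRdX]  L0: P0=I P1=M  mem[L0]=20
7. P1: store L3 := 27  bus=[BusRdX,Flush]  L3: P0=I P1=M  mem[L3]=99
8. P0: store L5 := 66  bus=[BusRdX]  L5: P0=M P1=I  mem[L5]=60
9. P1: load  L4  bus=[-]  L4: P0=I P1=S  mem[L4]=80
10. P1: load  L3  bus=[-]  L3: P0=I P1=M  mem[L3]=99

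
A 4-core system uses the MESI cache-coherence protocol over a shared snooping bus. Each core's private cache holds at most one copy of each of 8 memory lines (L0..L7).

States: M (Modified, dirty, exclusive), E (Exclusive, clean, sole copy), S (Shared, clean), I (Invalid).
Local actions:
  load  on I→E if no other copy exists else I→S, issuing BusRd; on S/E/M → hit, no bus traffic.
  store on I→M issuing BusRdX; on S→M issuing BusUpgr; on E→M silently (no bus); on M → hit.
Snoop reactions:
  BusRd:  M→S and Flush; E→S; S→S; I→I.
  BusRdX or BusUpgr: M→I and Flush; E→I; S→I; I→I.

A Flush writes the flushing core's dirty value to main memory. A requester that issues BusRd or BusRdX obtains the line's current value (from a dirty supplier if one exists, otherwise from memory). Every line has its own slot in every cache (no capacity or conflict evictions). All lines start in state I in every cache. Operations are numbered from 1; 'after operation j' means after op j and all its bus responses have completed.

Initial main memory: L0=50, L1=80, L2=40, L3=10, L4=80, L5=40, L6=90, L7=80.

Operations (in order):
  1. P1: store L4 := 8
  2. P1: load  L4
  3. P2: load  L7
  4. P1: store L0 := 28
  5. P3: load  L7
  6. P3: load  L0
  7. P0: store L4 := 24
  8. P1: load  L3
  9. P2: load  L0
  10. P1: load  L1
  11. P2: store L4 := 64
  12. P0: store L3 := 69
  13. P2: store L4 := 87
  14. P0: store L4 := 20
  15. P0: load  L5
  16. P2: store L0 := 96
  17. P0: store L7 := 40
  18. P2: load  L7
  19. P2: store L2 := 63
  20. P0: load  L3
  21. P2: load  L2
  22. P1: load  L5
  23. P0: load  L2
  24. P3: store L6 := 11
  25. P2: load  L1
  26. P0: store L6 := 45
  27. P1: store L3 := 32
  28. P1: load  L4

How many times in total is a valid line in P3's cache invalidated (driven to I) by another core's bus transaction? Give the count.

  op1 P1: store L4 := 8 → I/M/I/I on L4; bus BusRdX; mem=80
  op2 P1: load  L4 → I/M/I/I on L4; bus (none); mem=80
  op3 P2: load  L7 → I/I/E/I on L7; bus BusRd; mem=80
  op4 P1: store L0 := 28 → I/M/I/I on L0; bus BusRdX; mem=50
  op5 P3: load  L7 → I/I/S/S on L7; bus BusRd; mem=80
  op6 P3: load  L0 → I/S/I/S on L0; bus BusRd Flush; mem=28
  op7 P0: store L4 := 24 → M/I/I/I on L4; bus BusRdX Flush; mem=8
  op8 P1: load  L3 → I/E/I/I on L3; bus BusRd; mem=10
  op9 P2: load  L0 → I/S/S/S on L0; bus BusRd; mem=28
  op10 P1: load  L1 → I/E/I/I on L1; bus BusRd; mem=80
  op11 P2: store L4 := 64 → I/I/M/I on L4; bus BusRdX Flush; mem=24
  op12 P0: store L3 := 69 → M/I/I/I on L3; bus BusRdX; mem=10
  op13 P2: store L4 := 87 → I/I/M/I on L4; bus (none); mem=24
  op14 P0: store L4 := 20 → M/I/I/I on L4; bus BusRdX Flush; mem=87
  op15 P0: load  L5 → E/I/I/I on L5; bus BusRd; mem=40
  op16 P2: store L0 := 96 → I/I/M/I on L0; bus BusUpgr; mem=28
  op17 P0: store L7 := 40 → M/I/I/I on L7; bus BusRdX; mem=80
  op18 P2: load  L7 → S/I/S/I on L7; bus BusRd Flush; mem=40
  op19 P2: store L2 := 63 → I/I/M/I on L2; bus BusRdX; mem=40
  op20 P0: load  L3 → M/I/I/I on L3; bus (none); mem=10
  op21 P2: load  L2 → I/I/M/I on L2; bus (none); mem=40
  op22 P1: load  L5 → S/S/I/I on L5; bus BusRd; mem=40
  op23 P0: load  L2 → S/I/S/I on L2; bus BusRd Flush; mem=63
  op24 P3: store L6 := 11 → I/I/I/M on L6; bus BusRdX; mem=90
  op25 P2: load  L1 → I/S/S/I on L1; bus BusRd; mem=80
  op26 P0: store L6 := 45 → M/I/I/I on L6; bus BusRdX Flush; mem=11
  op27 P1: store L3 := 32 → I/M/I/I on L3; bus BusRdX Flush; mem=69
  op28 P1: load  L4 → S/S/I/I on L4; bus BusRd Flush; mem=20

invalidations = 3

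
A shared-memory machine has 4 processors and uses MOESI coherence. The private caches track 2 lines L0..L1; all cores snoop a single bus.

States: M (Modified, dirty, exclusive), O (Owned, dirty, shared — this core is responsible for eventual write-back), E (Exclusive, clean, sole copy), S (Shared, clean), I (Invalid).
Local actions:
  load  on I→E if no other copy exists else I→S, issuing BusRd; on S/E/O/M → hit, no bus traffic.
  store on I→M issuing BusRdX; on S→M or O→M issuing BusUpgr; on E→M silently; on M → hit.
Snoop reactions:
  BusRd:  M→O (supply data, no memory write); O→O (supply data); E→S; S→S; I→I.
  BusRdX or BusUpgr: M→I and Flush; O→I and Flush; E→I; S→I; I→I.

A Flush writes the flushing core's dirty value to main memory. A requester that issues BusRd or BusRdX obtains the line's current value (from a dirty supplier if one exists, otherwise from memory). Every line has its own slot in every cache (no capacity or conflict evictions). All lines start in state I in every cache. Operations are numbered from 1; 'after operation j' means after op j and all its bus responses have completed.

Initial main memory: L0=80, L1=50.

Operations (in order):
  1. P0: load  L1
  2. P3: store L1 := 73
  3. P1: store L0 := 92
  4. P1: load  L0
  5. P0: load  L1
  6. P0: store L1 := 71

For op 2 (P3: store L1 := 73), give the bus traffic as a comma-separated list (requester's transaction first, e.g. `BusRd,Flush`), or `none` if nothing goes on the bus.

bus = BusRdX

[1] P0: load  L1 | P0:E(50), P1:I, P2:I, P3:I | bus: BusRd
[2] P3: store L1 := 73 | P0:I, P1:I, P2:I, P3:M(73) | bus: BusRdX
[3] P1: store L0 := 92 | P0:I, P1:M(92), P2:I, P3:I | bus: BusRdX
[4] P1: load  L0 | P0:I, P1:M(92), P2:I, P3:I | bus: none
[5] P0: load  L1 | P0:S(73), P1:I, P2:I, P3:O(73) | bus: BusRd
[6] P0: store L1 := 71 | P0:M(71), P1:I, P2:I, P3:I | bus: BusUpgr,Flush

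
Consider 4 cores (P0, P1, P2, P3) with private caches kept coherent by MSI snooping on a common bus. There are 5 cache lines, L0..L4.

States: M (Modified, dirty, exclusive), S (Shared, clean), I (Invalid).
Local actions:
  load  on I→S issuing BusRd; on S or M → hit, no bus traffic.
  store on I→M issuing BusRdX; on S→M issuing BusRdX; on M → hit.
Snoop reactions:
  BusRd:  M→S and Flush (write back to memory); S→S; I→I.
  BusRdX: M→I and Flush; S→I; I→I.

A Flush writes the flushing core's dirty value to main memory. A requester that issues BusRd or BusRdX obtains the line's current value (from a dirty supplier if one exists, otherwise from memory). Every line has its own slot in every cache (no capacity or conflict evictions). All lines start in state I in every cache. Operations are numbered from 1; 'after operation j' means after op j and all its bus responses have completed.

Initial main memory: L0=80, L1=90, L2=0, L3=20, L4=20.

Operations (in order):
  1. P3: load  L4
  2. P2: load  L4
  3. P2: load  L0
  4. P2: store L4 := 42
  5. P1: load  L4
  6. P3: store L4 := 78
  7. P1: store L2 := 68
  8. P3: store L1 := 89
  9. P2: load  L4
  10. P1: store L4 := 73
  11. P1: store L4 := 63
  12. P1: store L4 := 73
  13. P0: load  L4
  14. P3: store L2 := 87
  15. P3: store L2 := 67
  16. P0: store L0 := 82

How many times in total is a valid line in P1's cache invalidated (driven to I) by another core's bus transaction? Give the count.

  op1 P3: load  L4 → I/I/I/S on L4; bus BusRd; mem=20
  op2 P2: load  L4 → I/I/S/S on L4; bus BusRd; mem=20
  op3 P2: load  L0 → I/I/S/I on L0; bus BusRd; mem=80
  op4 P2: store L4 := 42 → I/I/M/I on L4; bus BusRdX; mem=20
  op5 P1: load  L4 → I/S/S/I on L4; bus BusRd Flush; mem=42
  op6 P3: store L4 := 78 → I/I/I/M on L4; bus BusRdX; mem=42
  op7 P1: store L2 := 68 → I/M/I/I on L2; bus BusRdX; mem=0
  op8 P3: store L1 := 89 → I/I/I/M on L1; bus BusRdX; mem=90
  op9 P2: load  L4 → I/I/S/S on L4; bus BusRd Flush; mem=78
  op10 P1: store L4 := 73 → I/M/I/I on L4; bus BusRdX; mem=78
  op11 P1: store L4 := 63 → I/M/I/I on L4; bus (none); mem=78
  op12 P1: store L4 := 73 → I/M/I/I on L4; bus (none); mem=78
  op13 P0: load  L4 → S/S/I/I on L4; bus BusRd Flush; mem=73
  op14 P3: store L2 := 87 → I/I/I/M on L2; bus BusRdX Flush; mem=68
  op15 P3: store L2 := 67 → I/I/I/M on L2; bus (none); mem=68
  op16 P0: store L0 := 82 → M/I/I/I on L0; bus BusRdX; mem=80

invalidations = 2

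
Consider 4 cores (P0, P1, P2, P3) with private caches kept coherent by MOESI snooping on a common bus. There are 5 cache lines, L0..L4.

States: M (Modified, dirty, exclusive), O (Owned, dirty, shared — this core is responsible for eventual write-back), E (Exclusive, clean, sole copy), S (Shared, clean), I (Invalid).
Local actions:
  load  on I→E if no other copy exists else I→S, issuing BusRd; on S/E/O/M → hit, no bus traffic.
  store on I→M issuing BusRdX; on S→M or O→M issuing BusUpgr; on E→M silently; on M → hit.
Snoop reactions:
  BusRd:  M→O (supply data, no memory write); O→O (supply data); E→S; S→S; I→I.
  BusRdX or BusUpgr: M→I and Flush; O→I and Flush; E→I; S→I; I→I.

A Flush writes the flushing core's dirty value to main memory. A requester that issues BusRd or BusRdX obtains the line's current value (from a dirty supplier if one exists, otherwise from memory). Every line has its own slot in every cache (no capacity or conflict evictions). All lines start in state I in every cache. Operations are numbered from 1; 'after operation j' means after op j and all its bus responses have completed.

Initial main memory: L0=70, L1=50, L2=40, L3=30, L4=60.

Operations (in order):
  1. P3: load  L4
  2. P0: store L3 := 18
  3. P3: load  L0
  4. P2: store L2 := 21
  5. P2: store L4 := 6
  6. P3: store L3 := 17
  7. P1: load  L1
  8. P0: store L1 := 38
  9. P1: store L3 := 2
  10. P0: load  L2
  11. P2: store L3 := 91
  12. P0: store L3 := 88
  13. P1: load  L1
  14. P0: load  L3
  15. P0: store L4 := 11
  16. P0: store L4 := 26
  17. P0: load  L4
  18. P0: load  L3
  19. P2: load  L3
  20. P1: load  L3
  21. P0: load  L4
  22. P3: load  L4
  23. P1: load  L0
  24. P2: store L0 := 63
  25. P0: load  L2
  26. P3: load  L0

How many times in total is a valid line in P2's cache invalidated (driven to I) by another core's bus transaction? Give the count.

  op1 P3: load  L4 → I/I/I/E on L4; bus BusRd; mem=60
  op2 P0: store L3 := 18 → M/I/I/I on L3; bus BusRdX; mem=30
  op3 P3: load  L0 → I/I/I/E on L0; bus BusRd; mem=70
  op4 P2: store L2 := 21 → I/I/M/I on L2; bus BusRdX; mem=40
  op5 P2: store L4 := 6 → I/I/M/I on L4; bus BusRdX; mem=60
  op6 P3: store L3 := 17 → I/I/I/M on L3; bus BusRdX Flush; mem=18
  op7 P1: load  L1 → I/E/I/I on L1; bus BusRd; mem=50
  op8 P0: store L1 := 38 → M/I/I/I on L1; bus BusRdX; mem=50
  op9 P1: store L3 := 2 → I/M/I/I on L3; bus BusRdX Flush; mem=17
  op10 P0: load  L2 → S/I/O/I on L2; bus BusRd; mem=40
  op11 P2: store L3 := 91 → I/I/M/I on L3; bus BusRdX Flush; mem=2
  op12 P0: store L3 := 88 → M/I/I/I on L3; bus BusRdX Flush; mem=91
  op13 P1: load  L1 → O/S/I/I on L1; bus BusRd; mem=50
  op14 P0: load  L3 → M/I/I/I on L3; bus (none); mem=91
  op15 P0: store L4 := 11 → M/I/I/I on L4; bus BusRdX Flush; mem=6
  op16 P0: store L4 := 26 → M/I/I/I on L4; bus (none); mem=6
  op17 P0: load  L4 → M/I/I/I on L4; bus (none); mem=6
  op18 P0: load  L3 → M/I/I/I on L3; bus (none); mem=91
  op19 P2: load  L3 → O/I/S/I on L3; bus BusRd; mem=91
  op20 P1: load  L3 → O/S/S/I on L3; bus BusRd; mem=91
  op21 P0: load  L4 → M/I/I/I on L4; bus (none); mem=6
  op22 P3: load  L4 → O/I/I/S on L4; bus BusRd; mem=6
  op23 P1: load  L0 → I/S/I/S on L0; bus BusRd; mem=70
  op24 P2: store L0 := 63 → I/I/M/I on L0; bus BusRdX; mem=70
  op25 P0: load  L2 → S/I/O/I on L2; bus (none); mem=40
  op26 P3: load  L0 → I/I/O/S on L0; bus BusRd; mem=70

invalidations = 2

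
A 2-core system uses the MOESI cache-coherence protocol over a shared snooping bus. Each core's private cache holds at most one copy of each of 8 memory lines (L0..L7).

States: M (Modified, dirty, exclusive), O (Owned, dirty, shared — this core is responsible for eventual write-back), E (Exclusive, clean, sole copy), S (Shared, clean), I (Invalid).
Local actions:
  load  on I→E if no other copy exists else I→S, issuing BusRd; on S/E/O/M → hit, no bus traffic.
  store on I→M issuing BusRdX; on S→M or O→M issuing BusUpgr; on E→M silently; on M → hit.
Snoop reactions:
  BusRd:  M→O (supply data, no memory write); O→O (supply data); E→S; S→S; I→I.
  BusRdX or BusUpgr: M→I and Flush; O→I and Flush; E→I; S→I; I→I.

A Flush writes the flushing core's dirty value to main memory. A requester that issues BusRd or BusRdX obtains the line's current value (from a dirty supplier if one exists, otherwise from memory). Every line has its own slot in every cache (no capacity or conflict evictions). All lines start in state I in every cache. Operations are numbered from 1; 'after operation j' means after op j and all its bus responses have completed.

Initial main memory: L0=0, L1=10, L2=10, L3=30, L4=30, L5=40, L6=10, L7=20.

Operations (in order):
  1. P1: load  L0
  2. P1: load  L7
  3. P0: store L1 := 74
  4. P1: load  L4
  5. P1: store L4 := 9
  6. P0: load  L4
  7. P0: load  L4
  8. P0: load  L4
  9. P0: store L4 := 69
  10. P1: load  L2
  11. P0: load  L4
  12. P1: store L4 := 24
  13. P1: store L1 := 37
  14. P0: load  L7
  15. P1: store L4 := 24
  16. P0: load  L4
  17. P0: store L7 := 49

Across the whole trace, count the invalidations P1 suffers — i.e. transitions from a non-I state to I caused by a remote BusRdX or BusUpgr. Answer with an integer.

invalidations = 2

[1] P1: load  L0 | P0:I, P1:E(0) | bus: BusRd
[2] P1: load  L7 | P0:I, P1:E(20) | bus: BusRd
[3] P0: store L1 := 74 | P0:M(74), P1:I | bus: BusRdX
[4] P1: load  L4 | P0:I, P1:E(30) | bus: BusRd
[5] P1: store L4 := 9 | P0:I, P1:M(9) | bus: none
[6] P0: load  L4 | P0:S(9), P1:O(9) | bus: BusRd
[7] P0: load  L4 | P0:S(9), P1:O(9) | bus: none
[8] P0: load  L4 | P0:S(9), P1:O(9) | bus: none
[9] P0: store L4 := 69 | P0:M(69), P1:I | bus: BusUpgr,Flush
[10] P1: load  L2 | P0:I, P1:E(10) | bus: BusRd
[11] P0: load  L4 | P0:M(69), P1:I | bus: none
[12] P1: store L4 := 24 | P0:I, P1:M(24) | bus: BusRdX,Flush
[13] P1: store L1 := 37 | P0:I, P1:M(37) | bus: BusRdX,Flush
[14] P0: load  L7 | P0:S(20), P1:S(20) | bus: BusRd
[15] P1: store L4 := 24 | P0:I, P1:M(24) | bus: none
[16] P0: load  L4 | P0:S(24), P1:O(24) | bus: BusRd
[17] P0: store L7 := 49 | P0:M(49), P1:I | bus: BusUpgr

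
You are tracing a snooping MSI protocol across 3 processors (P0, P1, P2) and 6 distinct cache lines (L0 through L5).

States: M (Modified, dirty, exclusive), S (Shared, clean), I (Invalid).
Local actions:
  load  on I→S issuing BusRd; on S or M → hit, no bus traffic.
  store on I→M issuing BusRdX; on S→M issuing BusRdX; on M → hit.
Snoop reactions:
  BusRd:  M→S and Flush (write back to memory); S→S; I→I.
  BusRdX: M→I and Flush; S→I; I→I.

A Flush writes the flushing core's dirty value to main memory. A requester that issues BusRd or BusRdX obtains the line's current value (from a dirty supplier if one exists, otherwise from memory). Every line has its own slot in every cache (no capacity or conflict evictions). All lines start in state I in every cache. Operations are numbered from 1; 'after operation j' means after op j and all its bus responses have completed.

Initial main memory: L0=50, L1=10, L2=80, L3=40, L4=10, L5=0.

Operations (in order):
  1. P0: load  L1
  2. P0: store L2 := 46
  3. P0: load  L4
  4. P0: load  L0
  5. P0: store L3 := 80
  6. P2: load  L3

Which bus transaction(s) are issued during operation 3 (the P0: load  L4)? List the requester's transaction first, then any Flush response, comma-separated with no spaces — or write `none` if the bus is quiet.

bus = BusRd

  op1 P0: load  L1 → S/I/I on L1; bus BusRd; mem=10
  op2 P0: store L2 := 46 → M/I/I on L2; bus BusRdX; mem=80
  op3 P0: load  L4 → S/I/I on L4; bus BusRd; mem=10
  op4 P0: load  L0 → S/I/I on L0; bus BusRd; mem=50
  op5 P0: store L3 := 80 → M/I/I on L3; bus BusRdX; mem=40
  op6 P2: load  L3 → S/I/S on L3; bus BusRd Flush; mem=80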